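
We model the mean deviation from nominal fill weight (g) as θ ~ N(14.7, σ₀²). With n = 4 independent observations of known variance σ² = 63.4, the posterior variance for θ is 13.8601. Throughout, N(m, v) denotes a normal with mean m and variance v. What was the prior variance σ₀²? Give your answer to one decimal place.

σ₀² = 110.4

For the Normal–Normal model with known σ², precisions add: τ_n = τ₀ + n/σ².
So 1/σ₀² = 1/13.8601 − 4/63.4 = 0.072150 − 0.063091 = 0.009059.
Hence σ₀² = 1/0.009059 ≈ 110.4.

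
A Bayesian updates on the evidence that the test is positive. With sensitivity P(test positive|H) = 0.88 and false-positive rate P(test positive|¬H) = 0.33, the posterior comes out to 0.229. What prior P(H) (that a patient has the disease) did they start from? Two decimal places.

Bayes' rule in odds form gives O(H|E) = O(H)·[P(E|H)/P(E|¬H)], hence O(H) = O(H|E)/LR.
Posterior odds = 0.229/(1−0.229) = 0.2970. LR = 0.88/0.33 = 2.6667.
Prior odds = 0.2970/2.6667 = 0.1114, so P(H) = 0.1114/(1+0.1114) ≈ 0.10.

P(H) = 0.10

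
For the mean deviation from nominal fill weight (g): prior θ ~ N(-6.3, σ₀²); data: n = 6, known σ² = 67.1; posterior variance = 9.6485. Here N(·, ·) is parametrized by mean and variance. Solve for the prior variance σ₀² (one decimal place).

σ₀² = 70.3

For the Normal–Normal model with known σ², precisions add: τ_n = τ₀ + n/σ².
So 1/σ₀² = 1/9.6485 − 6/67.1 = 0.103643 − 0.089419 = 0.014224.
Hence σ₀² = 1/0.014224 ≈ 70.3.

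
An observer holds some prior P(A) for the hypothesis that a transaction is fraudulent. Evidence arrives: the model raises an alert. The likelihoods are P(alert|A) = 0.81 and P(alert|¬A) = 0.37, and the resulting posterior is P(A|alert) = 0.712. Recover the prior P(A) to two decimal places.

P(A) = 0.53

In odds form, posterior odds = prior odds × likelihood ratio, so prior odds = posterior odds ÷ LR.
Posterior odds = 0.712/(1−0.712) = 2.4722. LR = 0.81/0.37 = 2.1892.
Prior odds = 2.4722/2.1892 = 1.1293, so P(A) = 1.1293/(1+1.1293) ≈ 0.53.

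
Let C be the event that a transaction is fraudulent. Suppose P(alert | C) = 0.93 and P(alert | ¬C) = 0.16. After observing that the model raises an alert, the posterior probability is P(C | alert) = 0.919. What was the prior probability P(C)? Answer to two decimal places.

Bayes' rule in odds form gives O(C|E) = O(C)·[P(E|C)/P(E|¬C)], hence O(C) = O(C|E)/LR.
Posterior odds = 0.919/(1−0.919) = 11.3457. LR = 0.93/0.16 = 5.8125.
Prior odds = 11.3457/5.8125 = 1.9519, so P(C) = 1.9519/(1+1.9519) ≈ 0.66.

P(C) = 0.66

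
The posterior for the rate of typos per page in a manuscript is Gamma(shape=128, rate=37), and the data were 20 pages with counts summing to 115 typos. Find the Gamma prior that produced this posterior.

Gamma(shape=13, rate=17)

Gamma–Poisson conjugacy: posterior shape = α + Σxᵢ, posterior rate = β + n.
So α = 128 − 115 = 13 and β = 37 − 20 = 17.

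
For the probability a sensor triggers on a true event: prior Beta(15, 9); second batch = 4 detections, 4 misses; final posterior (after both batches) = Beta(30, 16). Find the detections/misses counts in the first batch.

11 detections and 3 misses

Sequential conjugate updates are equivalent to a single update on the pooled data, so total successes = posterior α − prior α and total failures = posterior β − prior β.
Total across both batches: 30−15=15 detections, 16−9=7 misses.
Subtract the second batch: 15−4=11 detections and 7−4=3 misses.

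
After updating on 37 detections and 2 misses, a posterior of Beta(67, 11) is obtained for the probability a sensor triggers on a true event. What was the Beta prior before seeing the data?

A Beta(α, β) prior with s successes and f failures in binomial data gives a Beta(α+s, β+f) posterior.
Subtract the data counts: 67−37=30, 11−2=9.

Beta(30, 9)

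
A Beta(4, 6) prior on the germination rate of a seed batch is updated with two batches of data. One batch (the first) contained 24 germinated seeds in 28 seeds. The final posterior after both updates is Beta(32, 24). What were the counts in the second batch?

4 germinated seeds and 14 non-germinating seeds

Because Beta–binomial updating is additive in the counts, the combined data contributed (α_post−α_prior, β_post−β_prior) successes and failures.
Total across both batches: 32−4=28 germinated seeds, 24−6=18 non-germinating seeds.
Subtract the first batch: 28−24=4 germinated seeds and 18−4=14 non-germinating seeds.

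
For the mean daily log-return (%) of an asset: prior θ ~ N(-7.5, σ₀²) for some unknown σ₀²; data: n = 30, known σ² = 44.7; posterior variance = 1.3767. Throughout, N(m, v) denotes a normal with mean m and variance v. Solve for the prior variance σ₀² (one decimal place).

σ₀² = 18.1

For the Normal–Normal model with known σ², precisions add: τ_n = τ₀ + n/σ².
So 1/σ₀² = 1/1.3767 − 30/44.7 = 0.726375 − 0.671141 = 0.055234.
Hence σ₀² = 1/0.055234 ≈ 18.1.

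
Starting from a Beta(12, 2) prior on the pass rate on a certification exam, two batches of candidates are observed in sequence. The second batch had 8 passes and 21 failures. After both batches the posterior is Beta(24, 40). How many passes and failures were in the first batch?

4 passes and 17 failures

Sequential conjugate updates are equivalent to a single update on the pooled data, so total successes = posterior α − prior α and total failures = posterior β − prior β.
Total across both batches: 24−12=12 passes, 40−2=38 failures.
Subtract the second batch: 12−8=4 passes and 38−21=17 failures.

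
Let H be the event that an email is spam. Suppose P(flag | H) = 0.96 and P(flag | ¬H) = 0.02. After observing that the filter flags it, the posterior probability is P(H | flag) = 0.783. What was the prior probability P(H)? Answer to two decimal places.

Bayes' rule in odds form gives O(H|E) = O(H)·[P(E|H)/P(E|¬H)], hence O(H) = O(H|E)/LR.
Posterior odds = 0.783/(1−0.783) = 3.6083. LR = 0.96/0.02 = 48.0000.
Prior odds = 3.6083/48.0000 = 0.0752, so P(H) = 0.0752/(1+0.0752) ≈ 0.07.

P(H) = 0.07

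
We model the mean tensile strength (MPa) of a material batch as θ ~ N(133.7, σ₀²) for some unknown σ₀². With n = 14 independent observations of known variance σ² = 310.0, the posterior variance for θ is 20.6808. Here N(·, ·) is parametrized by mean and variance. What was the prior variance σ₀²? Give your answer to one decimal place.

σ₀² = 313.2

Posterior precision equals prior precision plus data precision: 1/σ_n² = 1/σ₀² + n/σ².
So 1/σ₀² = 1/20.6808 − 14/310.0 = 0.048354 − 0.045161 = 0.003193.
Hence σ₀² = 1/0.003193 ≈ 313.2.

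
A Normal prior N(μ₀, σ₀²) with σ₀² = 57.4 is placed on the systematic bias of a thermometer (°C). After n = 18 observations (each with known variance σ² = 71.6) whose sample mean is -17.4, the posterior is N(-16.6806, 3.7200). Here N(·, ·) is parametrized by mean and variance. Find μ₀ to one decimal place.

μ₀ = -6.3

With known observation variance, the Normal–Normal posterior has precision τ_n = τ₀ + n/σ² and mean μ_n = (τ₀μ₀ + (n/σ²)x̄)/τ_n.
Here τ₀ = 1/57.4 = 0.017422 and τ_data = 18/71.6 = 0.251397, so τ_n = 0.268819.
Rearranging for μ₀: μ₀ = (μ_n·τ_n − τ_data·x̄)/τ₀ = (-16.6806·0.268819 − 0.251397·-17.4) / 0.017422 = -0.109754/0.017422 ≈ -6.3.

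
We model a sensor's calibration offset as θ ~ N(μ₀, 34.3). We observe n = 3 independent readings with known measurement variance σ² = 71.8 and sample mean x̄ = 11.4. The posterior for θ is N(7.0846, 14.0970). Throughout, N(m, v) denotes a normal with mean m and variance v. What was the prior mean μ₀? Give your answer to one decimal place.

μ₀ = 0.9

With known observation variance, the Normal–Normal posterior has precision τ_n = τ₀ + n/σ² and mean μ_n = (τ₀μ₀ + (n/σ²)x̄)/τ_n.
Here τ₀ = 1/34.3 = 0.029155 and τ_data = 3/71.8 = 0.041783, so τ_n = 0.070938.
Rearranging for μ₀: μ₀ = (μ_n·τ_n − τ_data·x̄)/τ₀ = (7.0846·0.070938 − 0.041783·11.4) / 0.029155 = 0.026241/0.029155 ≈ 0.9.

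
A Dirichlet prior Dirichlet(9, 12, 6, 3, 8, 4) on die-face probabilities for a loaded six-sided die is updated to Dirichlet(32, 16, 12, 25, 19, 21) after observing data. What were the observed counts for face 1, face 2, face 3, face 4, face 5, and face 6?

For a Dirichlet(α) prior with multinomial counts c, the posterior is Dirichlet(α + c) componentwise.
Counts are posterior − prior componentwise: 32−9=23, 16−12=4, 12−6=6, 25−3=22, 19−8=11, 21−4=17.

counts (23, 4, 6, 22, 11, 17)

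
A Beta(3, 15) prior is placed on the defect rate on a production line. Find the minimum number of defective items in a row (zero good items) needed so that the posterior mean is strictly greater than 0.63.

After k defective items and 0 good items the posterior is Beta(3+k, 15), with mean (3+k)/(3+15+k).
Set (3+k)/(18+k) > 0.63 and solve: k > (0.63·18 − 3)/(1 − 0.63) = 22.541.
The smallest integer exceeding 22.541 is 23, and checking k=23: (26)/(41) = 0.6341 > 0.63.

k = 23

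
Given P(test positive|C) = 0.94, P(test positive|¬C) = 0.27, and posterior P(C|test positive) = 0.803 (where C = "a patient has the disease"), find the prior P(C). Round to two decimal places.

In odds form, posterior odds = prior odds × likelihood ratio, so prior odds = posterior odds ÷ LR.
Posterior odds = 0.803/(1−0.803) = 4.0761. LR = 0.94/0.27 = 3.4815.
Prior odds = 4.0761/3.4815 = 1.1708, so P(C) = 1.1708/(1+1.1708) ≈ 0.54.

P(C) = 0.54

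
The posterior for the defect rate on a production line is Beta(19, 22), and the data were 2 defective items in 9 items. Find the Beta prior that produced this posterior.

Beta(17, 15)

Beta is conjugate to the binomial likelihood: posterior = Beta(α+s, β+f).
So α = 19 − 2 = 17 and β = 22 − 7 = 15.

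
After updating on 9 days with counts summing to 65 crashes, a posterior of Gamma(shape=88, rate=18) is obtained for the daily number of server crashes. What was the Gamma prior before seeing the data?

Gamma(shape=23, rate=9)

A Gamma(α, β) prior (rate parametrization) on a Poisson rate with n observations summing to S gives posterior Gamma(α+S, β+n).
So α = 88 − 65 = 23 and β = 18 − 9 = 9.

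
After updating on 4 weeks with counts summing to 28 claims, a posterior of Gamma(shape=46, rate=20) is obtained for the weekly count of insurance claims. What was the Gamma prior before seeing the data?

Gamma(shape=18, rate=16)

A Gamma(α, β) prior (rate parametrization) on a Poisson rate with n observations summing to S gives posterior Gamma(α+S, β+n).
So α = 46 − 28 = 18 and β = 20 − 4 = 16.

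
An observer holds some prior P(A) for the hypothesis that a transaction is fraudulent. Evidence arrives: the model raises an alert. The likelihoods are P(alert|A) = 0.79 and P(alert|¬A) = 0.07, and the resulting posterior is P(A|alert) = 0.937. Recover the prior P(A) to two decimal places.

P(A) = 0.57

In odds form, posterior odds = prior odds × likelihood ratio, so prior odds = posterior odds ÷ LR.
Posterior odds = 0.937/(1−0.937) = 14.8730. LR = 0.79/0.07 = 11.2857.
Prior odds = 14.8730/11.2857 = 1.3179, so P(A) = 1.3179/(1+1.3179) ≈ 0.57.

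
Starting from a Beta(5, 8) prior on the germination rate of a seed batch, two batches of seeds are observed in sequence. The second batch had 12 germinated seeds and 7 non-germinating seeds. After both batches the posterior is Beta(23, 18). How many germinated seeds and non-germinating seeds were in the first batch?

Because Beta–binomial updating is additive in the counts, the combined data contributed (α_post−α_prior, β_post−β_prior) successes and failures.
Total across both batches: 23−5=18 germinated seeds, 18−8=10 non-germinating seeds.
Subtract the second batch: 18−12=6 germinated seeds and 10−7=3 non-germinating seeds.

6 germinated seeds and 3 non-germinating seeds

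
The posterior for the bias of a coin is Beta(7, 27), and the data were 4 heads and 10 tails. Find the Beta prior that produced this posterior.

Beta(3, 17)

A Beta(a, b) prior with s successes and f failures in binomial data gives a Beta(a+s, b+f) posterior.
So a = 7 − 4 = 3 and b = 27 − 10 = 17.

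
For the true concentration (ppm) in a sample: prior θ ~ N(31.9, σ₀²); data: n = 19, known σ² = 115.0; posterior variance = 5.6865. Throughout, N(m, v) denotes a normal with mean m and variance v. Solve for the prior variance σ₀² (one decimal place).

For the Normal–Normal model with known σ², precisions add: τ_n = τ₀ + n/σ².
So 1/σ₀² = 1/5.6865 − 19/115.0 = 0.175855 − 0.165217 = 0.010638.
Hence σ₀² = 1/0.010638 ≈ 94.0.

σ₀² = 94.0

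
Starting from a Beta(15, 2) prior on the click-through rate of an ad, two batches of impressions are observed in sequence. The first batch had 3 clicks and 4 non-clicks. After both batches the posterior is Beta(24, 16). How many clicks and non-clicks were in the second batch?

6 clicks and 10 non-clicks

Because Beta–binomial updating is additive in the counts, the combined data contributed (α_post−α_prior, β_post−β_prior) successes and failures.
Total across both batches: 24−15=9 clicks, 16−2=14 non-clicks.
Subtract the first batch: 9−3=6 clicks and 14−4=10 non-clicks.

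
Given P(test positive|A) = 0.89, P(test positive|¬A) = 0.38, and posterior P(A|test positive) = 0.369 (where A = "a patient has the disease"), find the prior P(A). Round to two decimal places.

P(A) = 0.20

Bayes' rule in odds form gives O(A|E) = O(A)·[P(E|A)/P(E|¬A)], hence O(A) = O(A|E)/LR.
Posterior odds = 0.369/(1−0.369) = 0.5848. LR = 0.89/0.38 = 2.3421.
Prior odds = 0.5848/2.3421 = 0.2497, so P(A) = 0.2497/(1+0.2497) ≈ 0.20.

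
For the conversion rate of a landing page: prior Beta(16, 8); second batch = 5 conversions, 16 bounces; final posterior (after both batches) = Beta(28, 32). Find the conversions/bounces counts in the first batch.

Because Beta–binomial updating is additive in the counts, the combined data contributed (α_post−α_prior, β_post−β_prior) successes and failures.
Total across both batches: 28−16=12 conversions, 32−8=24 bounces.
Subtract the second batch: 12−5=7 conversions and 24−16=8 bounces.

7 conversions and 8 bounces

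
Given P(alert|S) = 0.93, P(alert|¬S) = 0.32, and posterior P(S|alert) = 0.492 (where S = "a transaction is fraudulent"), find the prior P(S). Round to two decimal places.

Bayes' rule in odds form gives O(S|E) = O(S)·[P(E|S)/P(E|¬S)], hence O(S) = O(S|E)/LR.
Posterior odds = 0.492/(1−0.492) = 0.9685. LR = 0.93/0.32 = 2.9062.
Prior odds = 0.9685/2.9062 = 0.3333, so P(S) = 0.3333/(1+0.3333) ≈ 0.25.

P(S) = 0.25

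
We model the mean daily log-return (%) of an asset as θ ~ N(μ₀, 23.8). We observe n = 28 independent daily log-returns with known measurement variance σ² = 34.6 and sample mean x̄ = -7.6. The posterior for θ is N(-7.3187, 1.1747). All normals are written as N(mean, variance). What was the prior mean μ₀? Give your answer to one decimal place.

The posterior mean is a precision-weighted average: μ_n = (τ₀μ₀ + τ_data·x̄)/(τ₀+τ_data), with τ₀=1/σ₀² and τ_data=n/σ².
Here τ₀ = 1/23.8 = 0.042017 and τ_data = 28/34.6 = 0.809249, so τ_n = 0.851266.
Rearranging for μ₀: μ₀ = (μ_n·τ_n − τ_data·x̄)/τ₀ = (-7.3187·0.851266 − 0.809249·-7.6) / 0.042017 = -0.079868/0.042017 ≈ -1.9.

μ₀ = -1.9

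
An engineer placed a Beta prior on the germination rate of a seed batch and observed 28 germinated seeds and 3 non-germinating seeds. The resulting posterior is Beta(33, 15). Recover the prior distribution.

Beta is conjugate to the binomial likelihood: posterior = Beta(α+s, β+f).
So α = 33 − 28 = 5 and β = 15 − 3 = 12.

Beta(5, 12)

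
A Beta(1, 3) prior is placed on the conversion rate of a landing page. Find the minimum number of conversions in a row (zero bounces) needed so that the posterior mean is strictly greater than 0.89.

k = 24

After k conversions and 0 bounces the posterior is Beta(1+k, 3), with mean (1+k)/(1+3+k).
Set (1+k)/(4+k) > 0.89 and solve: k > (0.89·4 − 1)/(1 − 0.89) = 23.273.
The smallest integer exceeding 23.273 is 24, and checking k=24: (25)/(28) = 0.8929 > 0.89.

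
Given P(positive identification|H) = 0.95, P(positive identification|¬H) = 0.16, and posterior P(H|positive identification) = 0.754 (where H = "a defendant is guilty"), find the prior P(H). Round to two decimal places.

P(H) = 0.34

Bayes' rule in odds form gives O(H|E) = O(H)·[P(E|H)/P(E|¬H)], hence O(H) = O(H|E)/LR.
Posterior odds = 0.754/(1−0.754) = 3.0650. LR = 0.95/0.16 = 5.9375.
Prior odds = 3.0650/5.9375 = 0.5162, so P(H) = 0.5162/(1+0.5162) ≈ 0.34.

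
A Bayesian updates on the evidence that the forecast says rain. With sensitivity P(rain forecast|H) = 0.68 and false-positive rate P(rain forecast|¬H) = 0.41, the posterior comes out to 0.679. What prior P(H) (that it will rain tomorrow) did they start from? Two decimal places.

In odds form, posterior odds = prior odds × likelihood ratio, so prior odds = posterior odds ÷ LR.
Posterior odds = 0.679/(1−0.679) = 2.1153. LR = 0.68/0.41 = 1.6585.
Prior odds = 2.1153/1.6585 = 1.2754, so P(H) = 1.2754/(1+1.2754) ≈ 0.56.

P(H) = 0.56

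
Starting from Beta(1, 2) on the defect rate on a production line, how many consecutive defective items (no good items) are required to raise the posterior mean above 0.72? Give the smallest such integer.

k = 5

After k defective items and 0 good items the posterior is Beta(1+k, 2), with mean (1+k)/(1+2+k).
Set (1+k)/(3+k) > 0.72 and solve: k > (0.72·3 − 1)/(1 − 0.72) = 4.143.
The smallest integer exceeding 4.143 is 5.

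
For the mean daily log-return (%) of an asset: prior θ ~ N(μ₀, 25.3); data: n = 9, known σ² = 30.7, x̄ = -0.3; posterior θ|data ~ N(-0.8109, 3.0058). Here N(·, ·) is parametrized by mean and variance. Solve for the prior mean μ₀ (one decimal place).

μ₀ = -4.6

With known observation variance, the Normal–Normal posterior has precision τ_n = τ₀ + n/σ² and mean μ_n = (τ₀μ₀ + (n/σ²)x̄)/τ_n.
Here τ₀ = 1/25.3 = 0.039526 and τ_data = 9/30.7 = 0.293160, so τ_n = 0.332686.
Rearranging for μ₀: μ₀ = (μ_n·τ_n − τ_data·x̄)/τ₀ = (-0.8109·0.332686 − 0.293160·-0.3) / 0.039526 = -0.181827/0.039526 ≈ -4.6.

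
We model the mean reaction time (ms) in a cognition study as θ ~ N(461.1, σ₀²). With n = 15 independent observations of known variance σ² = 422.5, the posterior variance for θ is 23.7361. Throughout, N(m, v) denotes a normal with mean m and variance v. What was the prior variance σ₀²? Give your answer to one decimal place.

Posterior precision equals prior precision plus data precision: 1/σ_n² = 1/σ₀² + n/σ².
So 1/σ₀² = 1/23.7361 − 15/422.5 = 0.042130 − 0.035503 = 0.006627.
Hence σ₀² = 1/0.006627 ≈ 150.9.

σ₀² = 150.9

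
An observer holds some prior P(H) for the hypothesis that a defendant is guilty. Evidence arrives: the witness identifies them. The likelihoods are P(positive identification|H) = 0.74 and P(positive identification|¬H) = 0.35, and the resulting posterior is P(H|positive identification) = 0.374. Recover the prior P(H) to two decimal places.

P(H) = 0.22

In odds form, posterior odds = prior odds × likelihood ratio, so prior odds = posterior odds ÷ LR.
Posterior odds = 0.374/(1−0.374) = 0.5974. LR = 0.74/0.35 = 2.1143.
Prior odds = 0.5974/2.1143 = 0.2826, so P(H) = 0.2826/(1+0.2826) ≈ 0.22.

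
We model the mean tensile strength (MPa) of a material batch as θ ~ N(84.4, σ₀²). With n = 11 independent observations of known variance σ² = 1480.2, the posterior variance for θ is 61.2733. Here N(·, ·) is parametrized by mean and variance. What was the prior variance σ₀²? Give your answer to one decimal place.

Posterior precision equals prior precision plus data precision: 1/σ_n² = 1/σ₀² + n/σ².
So 1/σ₀² = 1/61.2733 − 11/1480.2 = 0.016320 − 0.007431 = 0.008889.
Hence σ₀² = 1/0.008889 ≈ 112.5.

σ₀² = 112.5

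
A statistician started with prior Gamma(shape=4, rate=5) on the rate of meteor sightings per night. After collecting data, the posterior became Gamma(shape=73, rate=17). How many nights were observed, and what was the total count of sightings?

n = 12 nights with total 69 sightings

A Gamma(α, β) prior (rate parametrization) on a Poisson rate with n observations summing to S gives posterior Gamma(α+S, β+n).
Matching: Σxᵢ = 73 − 4 = 69 and n = 17 − 5 = 12.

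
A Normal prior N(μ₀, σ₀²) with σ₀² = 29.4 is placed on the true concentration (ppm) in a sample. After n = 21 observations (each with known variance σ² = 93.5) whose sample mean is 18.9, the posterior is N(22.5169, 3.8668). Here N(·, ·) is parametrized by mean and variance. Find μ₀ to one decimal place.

With known observation variance, the Normal–Normal posterior has precision τ_n = τ₀ + n/σ² and mean μ_n = (τ₀μ₀ + (n/σ²)x̄)/τ_n.
Here τ₀ = 1/29.4 = 0.034014 and τ_data = 21/93.5 = 0.224599, so τ_n = 0.258613.
Rearranging for μ₀: μ₀ = (μ_n·τ_n − τ_data·x̄)/τ₀ = (22.5169·0.258613 − 0.224599·18.9) / 0.034014 = 1.578242/0.034014 ≈ 46.4.

μ₀ = 46.4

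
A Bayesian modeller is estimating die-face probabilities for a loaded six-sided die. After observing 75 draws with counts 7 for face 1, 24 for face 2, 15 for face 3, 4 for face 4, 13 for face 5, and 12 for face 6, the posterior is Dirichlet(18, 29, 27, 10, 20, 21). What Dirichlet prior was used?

Dirichlet(11, 5, 12, 6, 7, 9)

For a Dirichlet(α) prior with multinomial counts c, the posterior is Dirichlet(α + c) componentwise.
Subtract each count from the matching posterior parameter: 18−7=11, 29−24=5, 27−15=12, 10−4=6, 20−13=7, 21−12=9.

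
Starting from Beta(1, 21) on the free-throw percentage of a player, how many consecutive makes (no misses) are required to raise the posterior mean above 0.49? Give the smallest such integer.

k = 20

After k makes and 0 misses the posterior is Beta(1+k, 21), with mean (1+k)/(1+21+k).
Set (1+k)/(22+k) > 0.49 and solve: k > (0.49·22 − 1)/(1 − 0.49) = 19.176.
The smallest integer exceeding 19.176 is 20.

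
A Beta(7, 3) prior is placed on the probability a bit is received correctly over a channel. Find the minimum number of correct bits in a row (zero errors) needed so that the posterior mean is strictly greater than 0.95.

After k correct bits and 0 errors the posterior is Beta(7+k, 3), with mean (7+k)/(7+3+k).
Set (7+k)/(10+k) > 0.95 and solve: k > (0.95·10 − 7)/(1 − 0.95) = 50.000.
The smallest integer exceeding 50.000 is 51.

k = 51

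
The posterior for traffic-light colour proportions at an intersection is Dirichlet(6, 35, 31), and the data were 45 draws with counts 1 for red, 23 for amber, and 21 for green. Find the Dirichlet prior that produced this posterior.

For a Dirichlet(α) prior with multinomial counts c, the posterior is Dirichlet(α + c) componentwise.
Subtract each count from the matching posterior parameter: 6−1=5, 35−23=12, 31−21=10.

Dirichlet(5, 12, 10)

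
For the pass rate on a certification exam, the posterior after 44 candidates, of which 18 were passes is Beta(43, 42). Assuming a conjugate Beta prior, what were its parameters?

Beta(25, 16)

Beta is conjugate to the binomial likelihood: posterior = Beta(α+s, β+f).
So α = 43 − 18 = 25 and β = 42 − 26 = 16.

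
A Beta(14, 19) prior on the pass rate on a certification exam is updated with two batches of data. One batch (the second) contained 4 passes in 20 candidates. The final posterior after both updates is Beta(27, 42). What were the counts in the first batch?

Because Beta–binomial updating is additive in the counts, the combined data contributed (α_post−α_prior, β_post−β_prior) successes and failures.
Total across both batches: 27−14=13 passes, 42−19=23 failures.
Subtract the second batch: 13−4=9 passes and 23−16=7 failures.

9 passes and 7 failures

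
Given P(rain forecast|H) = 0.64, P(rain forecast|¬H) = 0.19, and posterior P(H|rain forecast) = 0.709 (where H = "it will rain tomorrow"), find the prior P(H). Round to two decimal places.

Bayes' rule in odds form gives O(H|E) = O(H)·[P(E|H)/P(E|¬H)], hence O(H) = O(H|E)/LR.
Posterior odds = 0.709/(1−0.709) = 2.4364. LR = 0.64/0.19 = 3.3684.
Prior odds = 2.4364/3.3684 = 0.7233, so P(H) = 0.7233/(1+0.7233) ≈ 0.42.

P(H) = 0.42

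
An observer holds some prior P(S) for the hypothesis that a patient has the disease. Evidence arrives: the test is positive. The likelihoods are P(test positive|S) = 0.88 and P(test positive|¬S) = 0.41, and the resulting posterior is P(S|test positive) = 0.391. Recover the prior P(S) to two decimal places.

Bayes' rule in odds form gives O(S|E) = O(S)·[P(E|S)/P(E|¬S)], hence O(S) = O(S|E)/LR.
Posterior odds = 0.391/(1−0.391) = 0.6420. LR = 0.88/0.41 = 2.1463.
Prior odds = 0.6420/2.1463 = 0.2991, so P(S) = 0.2991/(1+0.2991) ≈ 0.23.

P(S) = 0.23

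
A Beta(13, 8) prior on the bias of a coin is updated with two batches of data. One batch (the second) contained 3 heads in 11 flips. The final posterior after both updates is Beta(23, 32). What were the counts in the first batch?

7 heads and 16 tails

Sequential conjugate updates are equivalent to a single update on the pooled data, so total successes = posterior α − prior α and total failures = posterior β − prior β.
Total across both batches: 23−13=10 heads, 32−8=24 tails.
Subtract the second batch: 10−3=7 heads and 24−8=16 tails.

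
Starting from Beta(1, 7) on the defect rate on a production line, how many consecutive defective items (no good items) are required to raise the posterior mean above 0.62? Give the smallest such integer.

k = 11

After k defective items and 0 good items the posterior is Beta(1+k, 7), with mean (1+k)/(1+7+k).
Set (1+k)/(8+k) > 0.62 and solve: k > (0.62·8 − 1)/(1 − 0.62) = 10.421.
The smallest integer exceeding 10.421 is 11, and checking k=11: (12)/(19) = 0.6316 > 0.62.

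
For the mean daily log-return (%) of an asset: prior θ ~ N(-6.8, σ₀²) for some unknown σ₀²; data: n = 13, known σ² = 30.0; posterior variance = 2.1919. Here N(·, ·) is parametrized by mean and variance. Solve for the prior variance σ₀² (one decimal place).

σ₀² = 43.7

Posterior precision equals prior precision plus data precision: 1/σ_n² = 1/σ₀² + n/σ².
So 1/σ₀² = 1/2.1919 − 13/30.0 = 0.456225 − 0.433333 = 0.022892.
Hence σ₀² = 1/0.022892 ≈ 43.7.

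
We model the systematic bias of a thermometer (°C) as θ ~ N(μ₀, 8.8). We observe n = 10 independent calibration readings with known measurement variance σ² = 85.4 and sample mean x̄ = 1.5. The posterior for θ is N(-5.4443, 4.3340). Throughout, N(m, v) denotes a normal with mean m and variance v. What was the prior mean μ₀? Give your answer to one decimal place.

With known observation variance, the Normal–Normal posterior has precision τ_n = τ₀ + n/σ² and mean μ_n = (τ₀μ₀ + (n/σ²)x̄)/τ_n.
Here τ₀ = 1/8.8 = 0.113636 and τ_data = 10/85.4 = 0.117096, so τ_n = 0.230732.
Rearranging for μ₀: μ₀ = (μ_n·τ_n − τ_data·x̄)/τ₀ = (-5.4443·0.230732 − 0.117096·1.5) / 0.113636 = -1.431818/0.113636 ≈ -12.6.

μ₀ = -12.6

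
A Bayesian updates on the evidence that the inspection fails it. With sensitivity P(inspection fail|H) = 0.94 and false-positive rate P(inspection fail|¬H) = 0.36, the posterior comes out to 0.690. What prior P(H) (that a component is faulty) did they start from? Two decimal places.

P(H) = 0.46

Bayes' rule in odds form gives O(H|E) = O(H)·[P(E|H)/P(E|¬H)], hence O(H) = O(H|E)/LR.
Posterior odds = 0.690/(1−0.690) = 2.2258. LR = 0.94/0.36 = 2.6111.
Prior odds = 2.2258/2.6111 = 0.8524, so P(H) = 0.8524/(1+0.8524) ≈ 0.46.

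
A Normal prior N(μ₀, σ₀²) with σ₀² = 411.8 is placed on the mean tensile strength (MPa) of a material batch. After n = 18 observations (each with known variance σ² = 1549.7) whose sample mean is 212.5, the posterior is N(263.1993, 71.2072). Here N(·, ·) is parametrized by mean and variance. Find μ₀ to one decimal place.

μ₀ = 505.7

The posterior mean is a precision-weighted average: μ_n = (τ₀μ₀ + τ_data·x̄)/(τ₀+τ_data), with τ₀=1/σ₀² and τ_data=n/σ².
Here τ₀ = 1/411.8 = 0.002428 and τ_data = 18/1549.7 = 0.011615, so τ_n = 0.014043.
Rearranging for μ₀: μ₀ = (μ_n·τ_n − τ_data·x̄)/τ₀ = (263.1993·0.014043 − 0.011615·212.5) / 0.002428 = 1.227920/0.002428 ≈ 505.7.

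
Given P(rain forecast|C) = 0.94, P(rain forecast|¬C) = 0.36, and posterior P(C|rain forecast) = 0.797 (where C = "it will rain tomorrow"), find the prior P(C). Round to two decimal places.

P(C) = 0.60

In odds form, posterior odds = prior odds × likelihood ratio, so prior odds = posterior odds ÷ LR.
Posterior odds = 0.797/(1−0.797) = 3.9261. LR = 0.94/0.36 = 2.6111.
Prior odds = 3.9261/2.6111 = 1.5036, so P(C) = 1.5036/(1+1.5036) ≈ 0.60.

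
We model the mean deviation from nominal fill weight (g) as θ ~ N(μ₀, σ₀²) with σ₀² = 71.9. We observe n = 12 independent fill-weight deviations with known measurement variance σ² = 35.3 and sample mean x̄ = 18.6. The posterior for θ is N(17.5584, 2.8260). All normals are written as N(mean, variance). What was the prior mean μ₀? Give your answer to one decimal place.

μ₀ = -7.9

With known observation variance, the Normal–Normal posterior has precision τ_n = τ₀ + n/σ² and mean μ_n = (τ₀μ₀ + (n/σ²)x̄)/τ_n.
Here τ₀ = 1/71.9 = 0.013908 and τ_data = 12/35.3 = 0.339943, so τ_n = 0.353851.
Rearranging for μ₀: μ₀ = (μ_n·τ_n − τ_data·x̄)/τ₀ = (17.5584·0.353851 − 0.339943·18.6) / 0.013908 = -0.109882/0.013908 ≈ -7.9.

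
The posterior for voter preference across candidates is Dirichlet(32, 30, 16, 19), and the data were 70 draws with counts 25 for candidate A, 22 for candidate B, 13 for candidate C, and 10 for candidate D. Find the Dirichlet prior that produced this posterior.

For a Dirichlet(α) prior with multinomial counts c, the posterior is Dirichlet(α + c) componentwise.
Subtract each count from the matching posterior parameter: 32−25=7, 30−22=8, 16−13=3, 19−10=9.

Dirichlet(7, 8, 3, 9)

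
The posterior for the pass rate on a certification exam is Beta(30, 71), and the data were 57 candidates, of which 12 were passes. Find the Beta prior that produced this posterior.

Beta is conjugate to the binomial likelihood: posterior = Beta(a+s, b+f).
So a = 30 − 12 = 18 and b = 71 − 45 = 26.

Beta(18, 26)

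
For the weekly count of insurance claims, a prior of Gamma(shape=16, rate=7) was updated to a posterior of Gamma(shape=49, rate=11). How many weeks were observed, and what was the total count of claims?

n = 4 weeks with total 33 claims

Gamma–Poisson conjugacy: posterior shape = α + Σxᵢ, posterior rate = β + n.
Matching: Σxᵢ = 49 − 16 = 33 and n = 11 − 7 = 4.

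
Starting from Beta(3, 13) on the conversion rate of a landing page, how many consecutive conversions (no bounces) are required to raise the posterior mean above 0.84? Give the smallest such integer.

After k conversions and 0 bounces the posterior is Beta(3+k, 13), with mean (3+k)/(3+13+k).
Set (3+k)/(16+k) > 0.84 and solve: k > (0.84·16 − 3)/(1 − 0.84) = 65.250.
The smallest integer exceeding 65.250 is 66.

k = 66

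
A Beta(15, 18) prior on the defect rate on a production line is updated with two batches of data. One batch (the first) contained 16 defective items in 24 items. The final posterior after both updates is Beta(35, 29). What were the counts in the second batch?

Because Beta–binomial updating is additive in the counts, the combined data contributed (α_post−α_prior, β_post−β_prior) successes and failures.
Total across both batches: 35−15=20 defective items, 29−18=11 good items.
Subtract the first batch: 20−16=4 defective items and 11−8=3 good items.

4 defective items and 3 good items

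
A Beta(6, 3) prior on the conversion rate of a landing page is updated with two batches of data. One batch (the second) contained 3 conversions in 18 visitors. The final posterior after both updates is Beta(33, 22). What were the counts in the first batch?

24 conversions and 4 bounces

Because Beta–binomial updating is additive in the counts, the combined data contributed (α_post−α_prior, β_post−β_prior) successes and failures.
Total across both batches: 33−6=27 conversions, 22−3=19 bounces.
Subtract the second batch: 27−3=24 conversions and 19−15=4 bounces.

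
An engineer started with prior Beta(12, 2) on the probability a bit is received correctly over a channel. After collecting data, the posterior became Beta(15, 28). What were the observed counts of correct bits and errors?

3 correct bits and 26 errors

Under Beta–binomial conjugacy the posterior parameters are (a+s, b+f).
So s = 15 − 12 = 3 and f = 28 − 2 = 26.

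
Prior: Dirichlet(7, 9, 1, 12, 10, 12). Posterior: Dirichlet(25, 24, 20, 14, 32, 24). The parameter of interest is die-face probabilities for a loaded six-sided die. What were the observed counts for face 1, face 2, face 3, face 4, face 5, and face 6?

counts (18, 15, 19, 2, 22, 12)

For a Dirichlet(α) prior with multinomial counts c, the posterior is Dirichlet(α + c) componentwise.
Counts are posterior − prior componentwise: 25−7=18, 24−9=15, 20−1=19, 14−12=2, 32−10=22, 24−12=12.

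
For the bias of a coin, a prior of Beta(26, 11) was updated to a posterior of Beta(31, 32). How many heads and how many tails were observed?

Under Beta–binomial conjugacy the posterior parameters are (α+s, β+f).
So s = 31 − 26 = 5 and f = 32 − 11 = 21.

5 heads and 21 tails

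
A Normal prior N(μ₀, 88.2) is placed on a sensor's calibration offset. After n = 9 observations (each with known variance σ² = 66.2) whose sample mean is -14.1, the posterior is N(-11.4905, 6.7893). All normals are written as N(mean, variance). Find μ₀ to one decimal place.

μ₀ = 19.8

With known observation variance, the Normal–Normal posterior has precision τ_n = τ₀ + n/σ² and mean μ_n = (τ₀μ₀ + (n/σ²)x̄)/τ_n.
Here τ₀ = 1/88.2 = 0.011338 and τ_data = 9/66.2 = 0.135952, so τ_n = 0.147290.
Rearranging for μ₀: μ₀ = (μ_n·τ_n − τ_data·x̄)/τ₀ = (-11.4905·0.147290 − 0.135952·-14.1) / 0.011338 = 0.224487/0.011338 ≈ 19.8.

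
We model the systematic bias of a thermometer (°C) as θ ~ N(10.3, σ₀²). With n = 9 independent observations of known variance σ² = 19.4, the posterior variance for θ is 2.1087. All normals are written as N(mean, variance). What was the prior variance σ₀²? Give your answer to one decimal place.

Posterior precision equals prior precision plus data precision: 1/σ_n² = 1/σ₀² + n/σ².
So 1/σ₀² = 1/2.1087 − 9/19.4 = 0.474226 − 0.463918 = 0.010308.
Hence σ₀² = 1/0.010308 ≈ 97.0.

σ₀² = 97.0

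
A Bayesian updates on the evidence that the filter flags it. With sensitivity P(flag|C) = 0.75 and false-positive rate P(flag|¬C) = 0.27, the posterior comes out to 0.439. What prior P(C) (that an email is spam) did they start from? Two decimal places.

P(C) = 0.22

Bayes' rule in odds form gives O(C|E) = O(C)·[P(E|C)/P(E|¬C)], hence O(C) = O(C|E)/LR.
Posterior odds = 0.439/(1−0.439) = 0.7825. LR = 0.75/0.27 = 2.7778.
Prior odds = 0.7825/2.7778 = 0.2817, so P(C) = 0.2817/(1+0.2817) ≈ 0.22.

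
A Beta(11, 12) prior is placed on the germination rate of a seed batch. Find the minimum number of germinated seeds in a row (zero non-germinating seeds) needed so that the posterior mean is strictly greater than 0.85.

k = 58

After k germinated seeds and 0 non-germinating seeds the posterior is Beta(11+k, 12), with mean (11+k)/(11+12+k).
Set (11+k)/(23+k) > 0.85 and solve: k > (0.85·23 − 11)/(1 − 0.85) = 57.000.
The smallest integer exceeding 57.000 is 58, and checking k=58: (69)/(81) = 0.8519 > 0.85.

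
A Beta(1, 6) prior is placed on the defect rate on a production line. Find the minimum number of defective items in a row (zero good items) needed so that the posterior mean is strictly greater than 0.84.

After k defective items and 0 good items the posterior is Beta(1+k, 6), with mean (1+k)/(1+6+k).
Set (1+k)/(7+k) > 0.84 and solve: k > (0.84·7 − 1)/(1 − 0.84) = 30.500.
The smallest integer exceeding 30.500 is 31.

k = 31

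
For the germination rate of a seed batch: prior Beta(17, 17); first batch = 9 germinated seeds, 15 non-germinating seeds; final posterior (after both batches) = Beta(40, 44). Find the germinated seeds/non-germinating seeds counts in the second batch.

14 germinated seeds and 12 non-germinating seeds

Because Beta–binomial updating is additive in the counts, the combined data contributed (α_post−α_prior, β_post−β_prior) successes and failures.
Total across both batches: 40−17=23 germinated seeds, 44−17=27 non-germinating seeds.
Subtract the first batch: 23−9=14 germinated seeds and 27−15=12 non-germinating seeds.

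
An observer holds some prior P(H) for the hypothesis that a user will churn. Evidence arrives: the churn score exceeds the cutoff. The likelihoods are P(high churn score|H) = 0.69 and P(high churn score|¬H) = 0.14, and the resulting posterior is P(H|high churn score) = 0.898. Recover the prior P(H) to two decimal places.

P(H) = 0.64

In odds form, posterior odds = prior odds × likelihood ratio, so prior odds = posterior odds ÷ LR.
Posterior odds = 0.898/(1−0.898) = 8.8039. LR = 0.69/0.14 = 4.9286.
Prior odds = 8.8039/4.9286 = 1.7863, so P(H) = 1.7863/(1+1.7863) ≈ 0.64.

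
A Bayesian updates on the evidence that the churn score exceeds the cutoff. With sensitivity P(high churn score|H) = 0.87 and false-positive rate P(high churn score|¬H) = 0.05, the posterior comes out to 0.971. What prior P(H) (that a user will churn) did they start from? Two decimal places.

P(H) = 0.66

In odds form, posterior odds = prior odds × likelihood ratio, so prior odds = posterior odds ÷ LR.
Posterior odds = 0.971/(1−0.971) = 33.4828. LR = 0.87/0.05 = 17.4000.
Prior odds = 33.4828/17.4000 = 1.9243, so P(H) = 1.9243/(1+1.9243) ≈ 0.66.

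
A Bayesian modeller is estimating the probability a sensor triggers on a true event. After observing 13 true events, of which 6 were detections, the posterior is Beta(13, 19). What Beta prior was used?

A Beta(a, b) prior with s successes and f failures in binomial data gives a Beta(a+s, b+f) posterior.
So a = 13 − 6 = 7 and b = 19 − 7 = 12.

Beta(7, 12)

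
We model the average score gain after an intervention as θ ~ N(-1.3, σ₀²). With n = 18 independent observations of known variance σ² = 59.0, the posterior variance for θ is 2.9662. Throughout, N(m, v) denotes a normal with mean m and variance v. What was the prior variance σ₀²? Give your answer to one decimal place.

Posterior precision equals prior precision plus data precision: 1/σ_n² = 1/σ₀² + n/σ².
So 1/σ₀² = 1/2.9662 − 18/59.0 = 0.337132 − 0.305085 = 0.032047.
Hence σ₀² = 1/0.032047 ≈ 31.2.

σ₀² = 31.2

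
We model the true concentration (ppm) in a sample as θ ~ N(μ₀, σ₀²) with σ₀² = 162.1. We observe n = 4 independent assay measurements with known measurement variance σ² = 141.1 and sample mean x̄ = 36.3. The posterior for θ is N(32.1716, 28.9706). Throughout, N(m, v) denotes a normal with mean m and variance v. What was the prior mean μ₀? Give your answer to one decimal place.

μ₀ = 13.2

The posterior mean is a precision-weighted average: μ_n = (τ₀μ₀ + τ_data·x̄)/(τ₀+τ_data), with τ₀=1/σ₀² and τ_data=n/σ².
Here τ₀ = 1/162.1 = 0.006169 and τ_data = 4/141.1 = 0.028349, so τ_n = 0.034518.
Rearranging for μ₀: μ₀ = (μ_n·τ_n − τ_data·x̄)/τ₀ = (32.1716·0.034518 − 0.028349·36.3) / 0.006169 = 0.081431/0.006169 ≈ 13.2.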